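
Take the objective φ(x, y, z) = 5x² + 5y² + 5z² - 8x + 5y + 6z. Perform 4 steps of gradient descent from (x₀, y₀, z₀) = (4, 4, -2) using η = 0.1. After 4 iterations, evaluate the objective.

∇φ = (10x - 8, 10y + 5, 10z + 6)
Step 1: at (4, 4, -2), ∇φ = (32, 45, -14) → (4, 4, -2) − 0.1·(32, 45, -14) = (0.8, -0.5, -0.6)
Step 2: at (0.8, -0.5, -0.6), ∇φ = (0, 0, 0) → (0.8, -0.5, -0.6) − 0.1·(0, 0, 0) = (0.8, -0.5, -0.6)
Step 3: at (0.8, -0.5, -0.6), ∇φ = (0, 0, 0) → (0.8, -0.5, -0.6) − 0.1·(0, 0, 0) = (0.8, -0.5, -0.6)
Step 4: at (0.8, -0.5, -0.6), ∇φ = (0, 0, 0) → (0.8, -0.5, -0.6) − 0.1·(0, 0, 0) = (0.8, -0.5, -0.6)
φ(0.8, -0.5, -0.6) = -6.25

-6.25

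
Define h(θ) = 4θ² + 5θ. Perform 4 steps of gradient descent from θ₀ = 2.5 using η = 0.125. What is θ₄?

h′(θ) = 8θ + 5
θ₁ = 2.5 − 0.125·25 = -0.625
θ₂ = -0.625 − 0.125·0 = -0.625
θ₃ = -0.625 − 0.125·0 = -0.625
θ₄ = -0.625 − 0.125·0 = -0.625

-0.625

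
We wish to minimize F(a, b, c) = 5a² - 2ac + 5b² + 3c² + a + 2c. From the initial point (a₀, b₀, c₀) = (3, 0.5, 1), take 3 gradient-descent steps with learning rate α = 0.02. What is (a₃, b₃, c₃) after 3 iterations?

(1.579584, 0.256, 0.831584)

∇F = (10a - 2c + 1, 10b, -2a + 6c + 2)
(a₁, b₁, c₁) = (3, 0.5, 1) − 0.02·(29, 5, 2) = (2.42, 0.4, 0.96)
(a₂, b₂, c₂) = (2.42, 0.4, 0.96) − 0.02·(23.28, 4, 2.92) = (1.9544, 0.32, 0.9016)
(a₃, b₃, c₃) = (1.9544, 0.32, 0.9016) − 0.02·(18.7408, 3.2, 3.5008) = (1.579584, 0.256, 0.831584)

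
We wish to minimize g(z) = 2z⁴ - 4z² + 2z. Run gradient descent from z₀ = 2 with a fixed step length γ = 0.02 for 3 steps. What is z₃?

0.93204224

g′(z) = 8z³ - 8z + 2
Step 1: g′(2) = 50; z₁ = 2 − 0.02·50 = 1
Step 2: g′(1) = 2; z₂ = 1 − 0.02·2 = 0.96
Step 3: g′(0.96) = 1.397888; z₃ = 0.96 − 0.02·1.397888 = 0.93204224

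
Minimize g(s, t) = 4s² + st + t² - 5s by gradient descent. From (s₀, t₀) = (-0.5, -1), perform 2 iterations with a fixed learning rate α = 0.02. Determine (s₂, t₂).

∇g = (8s + t - 5, s + 2t)
(s₁, t₁) = (-0.5, -1) − 0.02·(-10, -2.5) = (-0.3, -0.95)
(s₂, t₂) = (-0.3, -0.95) − 0.02·(-8.35, -2.2) = (-0.133, -0.906)

(-0.133, -0.906)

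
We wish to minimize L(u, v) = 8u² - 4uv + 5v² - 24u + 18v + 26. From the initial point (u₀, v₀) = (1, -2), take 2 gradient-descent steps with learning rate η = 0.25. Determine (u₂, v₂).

∇L = (16u - 4v - 24, -4u + 10v + 18)
(u₁, v₁) = (1, -2) − 0.25·(0, -6) = (1, -0.5)
(u₂, v₂) = (1, -0.5) − 0.25·(-6, 9) = (2.5, -2.75)

(2.5, -2.75)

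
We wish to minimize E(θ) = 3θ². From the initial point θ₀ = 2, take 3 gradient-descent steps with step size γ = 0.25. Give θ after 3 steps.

E′(θ) = 6θ
θ₁ = 2 − 0.25·12 = -1
θ₂ = -1 − 0.25·(-6) = 0.5
θ₃ = 0.5 − 0.25·3 = -0.25

-0.25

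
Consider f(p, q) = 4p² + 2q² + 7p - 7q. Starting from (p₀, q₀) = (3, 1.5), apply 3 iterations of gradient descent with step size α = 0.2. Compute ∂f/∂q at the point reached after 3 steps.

∇f = (8p + 7, 4q - 7)
(p₁, q₁) = (3, 1.5) − 0.2·(31, -1) = (-3.2, 1.7)
(p₂, q₂) = (-3.2, 1.7) − 0.2·(-18.6, -0.2) = (0.52, 1.74)
(p₃, q₃) = (0.52, 1.74) − 0.2·(11.16, -0.04) = (-1.712, 1.748)
∂f/∂q at (-1.712, 1.748) = -0.008

-0.008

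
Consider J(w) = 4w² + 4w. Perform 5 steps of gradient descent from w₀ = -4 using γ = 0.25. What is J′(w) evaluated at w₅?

J′(w) = 8w + 4
Step 1: J′(-4) = -28; w₁ = -4 − 0.25·(-28) = 3
Step 2: J′(3) = 28; w₂ = 3 − 0.25·28 = -4
Step 3: J′(-4) = -28; w₃ = -4 − 0.25·(-28) = 3
Step 4: J′(3) = 28; w₄ = 3 − 0.25·28 = -4
Step 5: J′(-4) = -28; w₅ = -4 − 0.25·(-28) = 3
J′(w) at (3) = 28

28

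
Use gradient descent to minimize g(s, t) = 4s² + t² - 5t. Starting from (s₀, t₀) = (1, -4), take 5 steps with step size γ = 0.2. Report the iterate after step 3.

(-0.216, 1.096)

∇g = (8s, 2t - 5)
Step 1: at (1, -4), ∇g = (8, -13) → (1, -4) − 0.2·(8, -13) = (-0.6, -1.4)
Step 2: at (-0.6, -1.4), ∇g = (-4.8, -7.8) → (-0.6, -1.4) − 0.2·(-4.8, -7.8) = (0.36, 0.16)
Step 3: at (0.36, 0.16), ∇g = (2.88, -4.68) → (0.36, 0.16) − 0.2·(2.88, -4.68) = (-0.216, 1.096)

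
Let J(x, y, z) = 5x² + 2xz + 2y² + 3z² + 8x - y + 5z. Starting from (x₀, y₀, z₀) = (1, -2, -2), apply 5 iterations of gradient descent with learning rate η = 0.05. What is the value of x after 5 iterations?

∇J = (10x + 2z + 8, 4y - 1, 2x + 6z + 5)
Step 1: at (1, -2, -2), ∇J = (14, -9, -5) → (1, -2, -2) − 0.05·(14, -9, -5) = (0.3, -1.55, -1.75)
Step 2: at (0.3, -1.55, -1.75), ∇J = (7.5, -7.2, -4.9) → (0.3, -1.55, -1.75) − 0.05·(7.5, -7.2, -4.9) = (-0.075, -1.19, -1.505)
Step 3: at (-0.075, -1.19, -1.505), ∇J = (4.24, -5.76, -4.18) → (-0.075, -1.19, -1.505) − 0.05·(4.24, -5.76, -4.18) = (-0.287, -0.902, -1.296)
Step 4: at (-0.287, -0.902, -1.296), ∇J = (2.538, -4.608, -3.35) → (-0.287, -0.902, -1.296) − 0.05·(2.538, -4.608, -3.35) = (-0.4139, -0.6716, -1.1285)
Step 5: at (-0.4139, -0.6716, -1.1285), ∇J = (1.604, -3.6864, -2.5988) → (-0.4139, -0.6716, -1.1285) − 0.05·(1.604, -3.6864, -2.5988) = (-0.4941, -0.48728, -0.99856)
x = -0.4941

-0.4941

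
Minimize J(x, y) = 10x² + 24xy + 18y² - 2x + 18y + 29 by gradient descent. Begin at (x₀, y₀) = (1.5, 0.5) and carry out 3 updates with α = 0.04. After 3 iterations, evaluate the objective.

∇J = (20x + 24y - 2, 24x + 36y + 18)
(x₁, y₁) = (1.5, 0.5) − 0.04·(40, 72) = (-0.1, -2.38)
(x₂, y₂) = (-0.1, -2.38) − 0.04·(-61.12, -70.08) = (2.3448, 0.4232)
(x₃, y₃) = (2.3448, 0.4232) − 0.04·(55.0528, 89.5104) = (0.142688, -3.157216)
J(0.142688, -3.157216) = 140.700642246656

140.700642246656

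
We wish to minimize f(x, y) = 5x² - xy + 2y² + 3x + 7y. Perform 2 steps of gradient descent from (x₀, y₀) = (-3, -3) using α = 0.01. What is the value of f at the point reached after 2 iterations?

13.9930754

∇f = (10x - y + 3, -x + 4y + 7)
(x₁, y₁) = (-3, -3) − 0.01·(-24, -2) = (-2.76, -2.98)
(x₂, y₂) = (-2.76, -2.98) − 0.01·(-21.62, -2.16) = (-2.5438, -2.9584)
f(-2.5438, -2.9584) = 13.9930754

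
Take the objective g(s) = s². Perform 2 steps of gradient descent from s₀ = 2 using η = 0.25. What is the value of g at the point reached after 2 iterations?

g′(s) = 2s
Step 1: g′(2) = 4; s₁ = 2 − 0.25·4 = 1
Step 2: g′(1) = 2; s₂ = 1 − 0.25·2 = 0.5
g(0.5) = 0.25

0.25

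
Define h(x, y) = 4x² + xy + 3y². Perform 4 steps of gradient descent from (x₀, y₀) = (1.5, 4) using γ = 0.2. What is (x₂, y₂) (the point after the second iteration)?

(1.24, 0.56)

∇h = (8x + y, x + 6y)
(x₁, y₁) = (1.5, 4) − 0.2·(16, 25.5) = (-1.7, -1.1)
(x₂, y₂) = (-1.7, -1.1) − 0.2·(-14.7, -8.3) = (1.24, 0.56)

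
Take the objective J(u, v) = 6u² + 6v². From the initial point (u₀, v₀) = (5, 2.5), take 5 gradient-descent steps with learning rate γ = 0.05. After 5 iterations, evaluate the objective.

0.0196608

∇J = (12u, 12v)
Step 1: at (5, 2.5), ∇J = (60, 30) → (5, 2.5) − 0.05·(60, 30) = (2, 1)
Step 2: at (2, 1), ∇J = (24, 12) → (2, 1) − 0.05·(24, 12) = (0.8, 0.4)
Step 3: at (0.8, 0.4), ∇J = (9.6, 4.8) → (0.8, 0.4) − 0.05·(9.6, 4.8) = (0.32, 0.16)
Step 4: at (0.32, 0.16), ∇J = (3.84, 1.92) → (0.32, 0.16) − 0.05·(3.84, 1.92) = (0.128, 0.064)
Step 5: at (0.128, 0.064), ∇J = (1.536, 0.768) → (0.128, 0.064) − 0.05·(1.536, 0.768) = (0.0512, 0.0256)
J(0.0512, 0.0256) = 0.0196608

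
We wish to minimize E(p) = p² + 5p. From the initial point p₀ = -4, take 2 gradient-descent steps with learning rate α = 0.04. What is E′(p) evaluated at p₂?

E′(p) = 2p + 5
p₁ = -4 − 0.04·(-3) = -3.88
p₂ = -3.88 − 0.04·(-2.76) = -3.7696
E′(p) at (-3.7696) = -2.5392

-2.5392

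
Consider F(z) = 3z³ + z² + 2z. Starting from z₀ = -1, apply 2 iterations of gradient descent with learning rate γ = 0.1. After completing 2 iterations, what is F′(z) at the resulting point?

214.280649

F′(z) = 9z² + 2z + 2
z₁ = -1 − 0.1·9 = -1.9
z₂ = -1.9 − 0.1·30.69 = -4.969
F′(z) at (-4.969) = 214.280649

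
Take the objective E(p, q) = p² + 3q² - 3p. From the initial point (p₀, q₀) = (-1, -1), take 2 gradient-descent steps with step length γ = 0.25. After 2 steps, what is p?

∇E = (2p - 3, 6q)
(p₁, q₁) = (-1, -1) − 0.25·(-5, -6) = (0.25, 0.5)
(p₂, q₂) = (0.25, 0.5) − 0.25·(-2.5, 3) = (0.875, -0.25)
p = 0.875

0.875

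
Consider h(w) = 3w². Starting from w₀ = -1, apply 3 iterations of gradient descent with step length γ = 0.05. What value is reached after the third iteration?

-0.343

h′(w) = 6w
Step 1: h′(-1) = -6; w₁ = -1 − 0.05·(-6) = -0.7
Step 2: h′(-0.7) = -4.2; w₂ = -0.7 − 0.05·(-4.2) = -0.49
Step 3: h′(-0.49) = -2.94; w₃ = -0.49 − 0.05·(-2.94) = -0.343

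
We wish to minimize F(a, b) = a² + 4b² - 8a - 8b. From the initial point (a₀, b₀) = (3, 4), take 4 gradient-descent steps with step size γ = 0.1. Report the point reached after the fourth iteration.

(3.5904, 1.0048)

∇F = (2a - 8, 8b - 8)
(a₁, b₁) = (3, 4) − 0.1·(-2, 24) = (3.2, 1.6)
(a₂, b₂) = (3.2, 1.6) − 0.1·(-1.6, 4.8) = (3.36, 1.12)
(a₃, b₃) = (3.36, 1.12) − 0.1·(-1.28, 0.96) = (3.488, 1.024)
(a₄, b₄) = (3.488, 1.024) − 0.1·(-1.024, 0.192) = (3.5904, 1.0048)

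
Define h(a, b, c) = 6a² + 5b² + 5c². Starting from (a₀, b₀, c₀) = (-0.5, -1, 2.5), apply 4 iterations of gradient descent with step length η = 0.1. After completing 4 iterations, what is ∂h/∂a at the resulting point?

-0.0096

∇h = (12a, 10b, 10c)
Step 1: at (-0.5, -1, 2.5), ∇h = (-6, -10, 25) → (-0.5, -1, 2.5) − 0.1·(-6, -10, 25) = (0.1, 0, 0)
Step 2: at (0.1, 0, 0), ∇h = (1.2, 0, 0) → (0.1, 0, 0) − 0.1·(1.2, 0, 0) = (-0.02, 0, 0)
Step 3: at (-0.02, 0, 0), ∇h = (-0.24, 0, 0) → (-0.02, 0, 0) − 0.1·(-0.24, 0, 0) = (0.004, 0, 0)
Step 4: at (0.004, 0, 0), ∇h = (0.048, 0, 0) → (0.004, 0, 0) − 0.1·(0.048, 0, 0) = (-0.0008, 0, 0)
∂h/∂a at (-0.0008, 0, 0) = -0.0096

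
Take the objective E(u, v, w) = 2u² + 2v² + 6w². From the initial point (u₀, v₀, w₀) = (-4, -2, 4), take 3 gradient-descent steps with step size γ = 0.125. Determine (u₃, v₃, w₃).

∇E = (4u, 4v, 12w)
(u₁, v₁, w₁) = (-4, -2, 4) − 0.125·(-16, -8, 48) = (-2, -1, -2)
(u₂, v₂, w₂) = (-2, -1, -2) − 0.125·(-8, -4, -24) = (-1, -0.5, 1)
(u₃, v₃, w₃) = (-1, -0.5, 1) − 0.125·(-4, -2, 12) = (-0.5, -0.25, -0.5)

(-0.5, -0.25, -0.5)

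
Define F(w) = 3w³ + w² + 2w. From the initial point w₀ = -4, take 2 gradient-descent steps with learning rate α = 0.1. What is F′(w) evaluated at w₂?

F′(w) = 9w² + 2w + 2
w₁ = -4 − 0.1·138 = -17.8
w₂ = -17.8 − 0.1·2817.96 = -299.596
F′(w) at (-299.596) = 807222.676944

807222.676944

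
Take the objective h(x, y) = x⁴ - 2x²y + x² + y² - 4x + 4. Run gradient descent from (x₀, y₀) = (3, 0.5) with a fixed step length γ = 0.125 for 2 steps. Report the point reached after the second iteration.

∇h = (4x³ - 4xy + 2x - 4, -2x² + 2y)
Step 1: at (3, 0.5), ∇h = (104, -17) → (3, 0.5) − 0.125·(104, -17) = (-10, 2.625)
Step 2: at (-10, 2.625), ∇h = (-3919, -194.75) → (-10, 2.625) − 0.125·(-3919, -194.75) = (479.875, 26.96875)

(479.875, 26.96875)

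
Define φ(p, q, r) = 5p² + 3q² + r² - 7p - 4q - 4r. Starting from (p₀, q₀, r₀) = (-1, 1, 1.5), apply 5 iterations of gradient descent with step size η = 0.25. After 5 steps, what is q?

∇φ = (10p - 7, 6q - 4, 2r - 4)
Step 1: at (-1, 1, 1.5), ∇φ = (-17, 2, -1) → (-1, 1, 1.5) − 0.25·(-17, 2, -1) = (3.25, 0.5, 1.75)
Step 2: at (3.25, 0.5, 1.75), ∇φ = (25.5, -1, -0.5) → (3.25, 0.5, 1.75) − 0.25·(25.5, -1, -0.5) = (-3.125, 0.75, 1.875)
Step 3: at (-3.125, 0.75, 1.875), ∇φ = (-38.25, 0.5, -0.25) → (-3.125, 0.75, 1.875) − 0.25·(-38.25, 0.5, -0.25) = (6.4375, 0.625, 1.9375)
Step 4: at (6.4375, 0.625, 1.9375), ∇φ = (57.375, -0.25, -0.125) → (6.4375, 0.625, 1.9375) − 0.25·(57.375, -0.25, -0.125) = (-7.90625, 0.6875, 1.96875)
Step 5: at (-7.90625, 0.6875, 1.96875), ∇φ = (-86.0625, 0.125, -0.0625) → (-7.90625, 0.6875, 1.96875) − 0.25·(-86.0625, 0.125, -0.0625) = (13.609375, 0.65625, 1.984375)
q = 0.65625

0.65625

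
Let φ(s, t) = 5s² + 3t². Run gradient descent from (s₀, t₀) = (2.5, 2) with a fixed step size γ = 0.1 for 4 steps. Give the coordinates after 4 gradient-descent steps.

∇φ = (10s, 6t)
Step 1: at (2.5, 2), ∇φ = (25, 12) → (2.5, 2) − 0.1·(25, 12) = (0, 0.8)
Step 2: at (0, 0.8), ∇φ = (0, 4.8) → (0, 0.8) − 0.1·(0, 4.8) = (0, 0.32)
Step 3: at (0, 0.32), ∇φ = (0, 1.92) → (0, 0.32) − 0.1·(0, 1.92) = (0, 0.128)
Step 4: at (0, 0.128), ∇φ = (0, 0.768) → (0, 0.128) − 0.1·(0, 0.768) = (0, 0.0512)

(0, 0.0512)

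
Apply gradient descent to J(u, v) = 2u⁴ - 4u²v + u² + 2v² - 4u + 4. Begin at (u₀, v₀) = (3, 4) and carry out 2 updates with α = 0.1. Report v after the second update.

37.456

∇J = (8u³ - 8uv + 2u - 4, -4u² + 4v)
Step 1: at (3, 4), ∇J = (122, -20) → (3, 4) − 0.1·(122, -20) = (-9.2, 6)
Step 2: at (-9.2, 6), ∇J = (-5810.304, -314.56) → (-9.2, 6) − 0.1·(-5810.304, -314.56) = (571.8304, 37.456)
v = 37.456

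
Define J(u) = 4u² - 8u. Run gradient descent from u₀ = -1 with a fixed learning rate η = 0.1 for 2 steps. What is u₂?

0.92

J′(u) = 8u - 8
Step 1: J′(-1) = -16; u₁ = -1 − 0.1·(-16) = 0.6
Step 2: J′(0.6) = -3.2; u₂ = 0.6 − 0.1·(-3.2) = 0.92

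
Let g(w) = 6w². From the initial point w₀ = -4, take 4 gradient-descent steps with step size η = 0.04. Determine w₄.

g′(w) = 12w
w₁ = -4 − 0.04·(-48) = -2.08
w₂ = -2.08 − 0.04·(-24.96) = -1.0816
w₃ = -1.0816 − 0.04·(-12.9792) = -0.562432
w₄ = -0.562432 − 0.04·(-6.749184) = -0.29246464

-0.29246464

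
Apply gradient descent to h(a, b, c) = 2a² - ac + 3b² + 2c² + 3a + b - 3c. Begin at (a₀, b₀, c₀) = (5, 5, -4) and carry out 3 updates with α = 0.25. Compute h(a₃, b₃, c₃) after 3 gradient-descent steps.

-0.60009765625

∇h = (4a - c + 3, 6b + 1, -a + 4c - 3)
(a₁, b₁, c₁) = (5, 5, -4) − 0.25·(27, 31, -24) = (-1.75, -2.75, 2)
(a₂, b₂, c₂) = (-1.75, -2.75, 2) − 0.25·(-6, -15.5, 6.75) = (-0.25, 1.125, 0.3125)
(a₃, b₃, c₃) = (-0.25, 1.125, 0.3125) − 0.25·(1.6875, 7.75, -1.5) = (-0.671875, -0.8125, 0.6875)
h(-0.671875, -0.8125, 0.6875) = -0.60009765625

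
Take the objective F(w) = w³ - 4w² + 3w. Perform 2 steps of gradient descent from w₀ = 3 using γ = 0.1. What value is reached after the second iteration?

2.292

F′(w) = 3w² - 8w + 3
w₁ = 3 − 0.1·6 = 2.4
w₂ = 2.4 − 0.1·1.08 = 2.292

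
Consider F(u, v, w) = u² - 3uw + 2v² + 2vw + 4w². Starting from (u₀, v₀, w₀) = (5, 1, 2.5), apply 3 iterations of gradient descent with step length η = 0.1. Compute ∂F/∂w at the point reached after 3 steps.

∇F = (2u - 3w, 4v + 2w, -3u + 2v + 8w)
(u₁, v₁, w₁) = (5, 1, 2.5) − 0.1·(2.5, 9, 7) = (4.75, 0.1, 1.8)
(u₂, v₂, w₂) = (4.75, 0.1, 1.8) − 0.1·(4.1, 4, 0.35) = (4.34, -0.3, 1.765)
(u₃, v₃, w₃) = (4.34, -0.3, 1.765) − 0.1·(3.385, 2.33, 0.5) = (4.0015, -0.533, 1.715)
∂F/∂w at (4.0015, -0.533, 1.715) = 0.6495

0.6495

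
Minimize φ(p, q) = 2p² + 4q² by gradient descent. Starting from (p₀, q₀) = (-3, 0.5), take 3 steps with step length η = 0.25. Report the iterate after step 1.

(0, -0.5)

∇φ = (4p, 8q)
Step 1: at (-3, 0.5), ∇φ = (-12, 4) → (-3, 0.5) − 0.25·(-12, 4) = (0, -0.5)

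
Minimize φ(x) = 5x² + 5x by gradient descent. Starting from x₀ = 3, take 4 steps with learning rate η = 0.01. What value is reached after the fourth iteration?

φ′(x) = 10x + 5
x₁ = 3 − 0.01·35 = 2.65
x₂ = 2.65 − 0.01·31.5 = 2.335
x₃ = 2.335 − 0.01·28.35 = 2.0515
x₄ = 2.0515 − 0.01·25.515 = 1.79635

1.79635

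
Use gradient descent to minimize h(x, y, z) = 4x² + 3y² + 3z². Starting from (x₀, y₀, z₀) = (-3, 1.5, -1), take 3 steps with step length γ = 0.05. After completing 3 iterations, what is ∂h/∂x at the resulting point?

-5.184

∇h = (8x, 6y, 6z)
(x₁, y₁, z₁) = (-3, 1.5, -1) − 0.05·(-24, 9, -6) = (-1.8, 1.05, -0.7)
(x₂, y₂, z₂) = (-1.8, 1.05, -0.7) − 0.05·(-14.4, 6.3, -4.2) = (-1.08, 0.735, -0.49)
(x₃, y₃, z₃) = (-1.08, 0.735, -0.49) − 0.05·(-8.64, 4.41, -2.94) = (-0.648, 0.5145, -0.343)
∂h/∂x at (-0.648, 0.5145, -0.343) = -5.184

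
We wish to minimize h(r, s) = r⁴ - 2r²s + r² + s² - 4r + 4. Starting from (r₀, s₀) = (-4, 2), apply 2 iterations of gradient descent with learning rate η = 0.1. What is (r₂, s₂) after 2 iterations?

(-2958.1024, 80.672)

∇h = (4r³ - 4rs + 2r - 4, -2r² + 2s)
Step 1: at (-4, 2), ∇h = (-236, -28) → (-4, 2) − 0.1·(-236, -28) = (19.6, 4.8)
Step 2: at (19.6, 4.8), ∇h = (29777.024, -758.72) → (19.6, 4.8) − 0.1·(29777.024, -758.72) = (-2958.1024, 80.672)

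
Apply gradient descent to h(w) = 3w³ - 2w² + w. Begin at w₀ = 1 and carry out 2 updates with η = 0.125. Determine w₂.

h′(w) = 9w² - 4w + 1
Step 1: h′(1) = 6; w₁ = 1 − 0.125·6 = 0.25
Step 2: h′(0.25) = 0.5625; w₂ = 0.25 − 0.125·0.5625 = 0.1796875

0.1796875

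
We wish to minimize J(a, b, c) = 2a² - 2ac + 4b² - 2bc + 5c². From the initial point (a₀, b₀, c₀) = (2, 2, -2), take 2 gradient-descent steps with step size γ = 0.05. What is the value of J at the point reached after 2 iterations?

3.6236

∇J = (4a - 2c, 8b - 2c, -2a - 2b + 10c)
Step 1: at (2, 2, -2), ∇J = (12, 20, -28) → (2, 2, -2) − 0.05·(12, 20, -28) = (1.4, 1, -0.6)
Step 2: at (1.4, 1, -0.6), ∇J = (6.8, 9.2, -10.8) → (1.4, 1, -0.6) − 0.05·(6.8, 9.2, -10.8) = (1.06, 0.54, -0.06)
J(1.06, 0.54, -0.06) = 3.6236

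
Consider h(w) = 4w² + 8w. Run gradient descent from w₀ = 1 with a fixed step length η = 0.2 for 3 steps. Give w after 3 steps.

-1.432

h′(w) = 8w + 8
Step 1: h′(1) = 16; w₁ = 1 − 0.2·16 = -2.2
Step 2: h′(-2.2) = -9.6; w₂ = -2.2 − 0.2·(-9.6) = -0.28
Step 3: h′(-0.28) = 5.76; w₃ = -0.28 − 0.2·5.76 = -1.432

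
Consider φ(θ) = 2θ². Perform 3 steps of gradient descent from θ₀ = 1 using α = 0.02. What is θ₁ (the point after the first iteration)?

0.92

φ′(θ) = 4θ
θ₁ = 1 − 0.02·4 = 0.92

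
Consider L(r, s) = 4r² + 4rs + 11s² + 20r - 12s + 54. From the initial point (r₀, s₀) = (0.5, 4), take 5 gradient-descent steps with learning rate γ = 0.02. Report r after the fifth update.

∇L = (8r + 4s + 20, 4r + 22s - 12)
(r₁, s₁) = (0.5, 4) − 0.02·(40, 78) = (-0.3, 2.44)
(r₂, s₂) = (-0.3, 2.44) − 0.02·(27.36, 40.48) = (-0.8472, 1.6304)
(r₃, s₃) = (-0.8472, 1.6304) − 0.02·(19.744, 20.48) = (-1.24208, 1.2208)
(r₄, s₄) = (-1.24208, 1.2208) − 0.02·(14.94656, 9.88928) = (-1.5410112, 1.0230144)
(r₅, s₅) = (-1.5410112, 1.0230144) − 0.02·(11.763968, 4.342272) = (-1.77629056, 0.93616896)
r = -1.77629056

-1.77629056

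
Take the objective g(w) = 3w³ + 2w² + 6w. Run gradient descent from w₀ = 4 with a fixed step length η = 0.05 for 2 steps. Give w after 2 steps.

-12.0605

g′(w) = 9w² + 4w + 6
Step 1: g′(4) = 166; w₁ = 4 − 0.05·166 = -4.3
Step 2: g′(-4.3) = 155.21; w₂ = -4.3 − 0.05·155.21 = -12.0605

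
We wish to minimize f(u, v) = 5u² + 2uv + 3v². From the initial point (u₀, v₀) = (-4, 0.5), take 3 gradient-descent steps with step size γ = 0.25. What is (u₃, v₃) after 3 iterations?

(16.125, 6.625)

∇f = (10u + 2v, 2u + 6v)
Step 1: at (-4, 0.5), ∇f = (-39, -5) → (-4, 0.5) − 0.25·(-39, -5) = (5.75, 1.75)
Step 2: at (5.75, 1.75), ∇f = (61, 22) → (5.75, 1.75) − 0.25·(61, 22) = (-9.5, -3.75)
Step 3: at (-9.5, -3.75), ∇f = (-102.5, -41.5) → (-9.5, -3.75) − 0.25·(-102.5, -41.5) = (16.125, 6.625)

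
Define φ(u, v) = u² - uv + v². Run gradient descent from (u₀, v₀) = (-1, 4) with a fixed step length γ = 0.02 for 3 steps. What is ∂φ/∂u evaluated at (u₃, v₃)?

-4.817592

∇φ = (2u - v, -u + 2v)
Step 1: at (-1, 4), ∇φ = (-6, 9) → (-1, 4) − 0.02·(-6, 9) = (-0.88, 3.82)
Step 2: at (-0.88, 3.82), ∇φ = (-5.58, 8.52) → (-0.88, 3.82) − 0.02·(-5.58, 8.52) = (-0.7684, 3.6496)
Step 3: at (-0.7684, 3.6496), ∇φ = (-5.1864, 8.0676) → (-0.7684, 3.6496) − 0.02·(-5.1864, 8.0676) = (-0.664672, 3.488248)
∂φ/∂u at (-0.664672, 3.488248) = -4.817592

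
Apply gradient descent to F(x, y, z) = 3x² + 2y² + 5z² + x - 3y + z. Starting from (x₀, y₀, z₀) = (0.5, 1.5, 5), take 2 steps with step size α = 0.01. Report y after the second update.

1.4412

∇F = (6x + 1, 4y - 3, 10z + 1)
Step 1: at (0.5, 1.5, 5), ∇F = (4, 3, 51) → (0.5, 1.5, 5) − 0.01·(4, 3, 51) = (0.46, 1.47, 4.49)
Step 2: at (0.46, 1.47, 4.49), ∇F = (3.76, 2.88, 45.9) → (0.46, 1.47, 4.49) − 0.01·(3.76, 2.88, 45.9) = (0.4224, 1.4412, 4.031)
y = 1.4412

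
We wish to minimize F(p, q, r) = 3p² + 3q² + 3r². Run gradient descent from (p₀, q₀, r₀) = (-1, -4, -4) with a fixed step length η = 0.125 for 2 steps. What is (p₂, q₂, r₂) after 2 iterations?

(-0.0625, -0.25, -0.25)

∇F = (6p, 6q, 6r)
(p₁, q₁, r₁) = (-1, -4, -4) − 0.125·(-6, -24, -24) = (-0.25, -1, -1)
(p₂, q₂, r₂) = (-0.25, -1, -1) − 0.125·(-1.5, -6, -6) = (-0.0625, -0.25, -0.25)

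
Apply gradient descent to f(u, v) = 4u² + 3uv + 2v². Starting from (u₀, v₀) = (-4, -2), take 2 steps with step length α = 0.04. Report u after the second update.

-1.5424

∇f = (8u + 3v, 3u + 4v)
(u₁, v₁) = (-4, -2) − 0.04·(-38, -20) = (-2.48, -1.2)
(u₂, v₂) = (-2.48, -1.2) − 0.04·(-23.44, -12.24) = (-1.5424, -0.7104)
u = -1.5424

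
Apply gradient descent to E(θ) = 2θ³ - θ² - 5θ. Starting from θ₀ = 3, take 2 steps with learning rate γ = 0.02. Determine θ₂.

E′(θ) = 6θ² - 2θ - 5
θ₁ = 3 − 0.02·43 = 2.14
θ₂ = 2.14 − 0.02·18.1976 = 1.776048

1.776048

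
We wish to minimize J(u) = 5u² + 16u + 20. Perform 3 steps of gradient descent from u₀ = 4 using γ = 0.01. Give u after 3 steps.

J′(u) = 10u + 16
u₁ = 4 − 0.01·56 = 3.44
u₂ = 3.44 − 0.01·50.4 = 2.936
u₃ = 2.936 − 0.01·45.36 = 2.4824

2.4824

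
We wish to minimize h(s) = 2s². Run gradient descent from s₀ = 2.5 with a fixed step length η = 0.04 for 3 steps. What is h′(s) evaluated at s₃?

5.92704

h′(s) = 4s
s₁ = 2.5 − 0.04·10 = 2.1
s₂ = 2.1 − 0.04·8.4 = 1.764
s₃ = 1.764 − 0.04·7.056 = 1.48176
h′(s) at (1.48176) = 5.92704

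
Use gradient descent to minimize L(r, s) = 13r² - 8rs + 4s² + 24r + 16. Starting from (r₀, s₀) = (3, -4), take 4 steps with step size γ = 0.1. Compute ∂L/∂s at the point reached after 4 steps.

∇L = (26r - 8s + 24, -8r + 8s)
(r₁, s₁) = (3, -4) − 0.1·(134, -56) = (-10.4, 1.6)
(r₂, s₂) = (-10.4, 1.6) − 0.1·(-259.2, 96) = (15.52, -8)
(r₃, s₃) = (15.52, -8) − 0.1·(491.52, -188.16) = (-33.632, 10.816)
(r₄, s₄) = (-33.632, 10.816) − 0.1·(-936.96, 355.584) = (60.064, -24.7424)
∂L/∂s at (60.064, -24.7424) = -678.4512

-678.4512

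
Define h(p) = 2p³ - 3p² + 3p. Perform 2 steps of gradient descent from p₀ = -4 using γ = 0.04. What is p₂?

-30.276736

h′(p) = 6p² - 6p + 3
p₁ = -4 − 0.04·123 = -8.92
p₂ = -8.92 − 0.04·533.9184 = -30.276736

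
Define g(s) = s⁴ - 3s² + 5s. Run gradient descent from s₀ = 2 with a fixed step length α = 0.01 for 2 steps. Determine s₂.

1.590625

g′(s) = 4s³ - 6s + 5
s₁ = 2 − 0.01·25 = 1.75
s₂ = 1.75 − 0.01·15.9375 = 1.590625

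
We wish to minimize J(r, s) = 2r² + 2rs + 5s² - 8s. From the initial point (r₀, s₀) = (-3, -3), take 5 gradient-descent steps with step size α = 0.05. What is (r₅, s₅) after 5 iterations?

∇J = (4r + 2s, 2r + 10s - 8)
Step 1: at (-3, -3), ∇J = (-18, -44) → (-3, -3) − 0.05·(-18, -44) = (-2.1, -0.8)
Step 2: at (-2.1, -0.8), ∇J = (-10, -20.2) → (-2.1, -0.8) − 0.05·(-10, -20.2) = (-1.6, 0.21)
Step 3: at (-1.6, 0.21), ∇J = (-5.98, -9.1) → (-1.6, 0.21) − 0.05·(-5.98, -9.1) = (-1.301, 0.665)
Step 4: at (-1.301, 0.665), ∇J = (-3.874, -3.952) → (-1.301, 0.665) − 0.05·(-3.874, -3.952) = (-1.1073, 0.8626)
Step 5: at (-1.1073, 0.8626), ∇J = (-2.704, -1.5886) → (-1.1073, 0.8626) − 0.05·(-2.704, -1.5886) = (-0.9721, 0.94203)

(-0.9721, 0.94203)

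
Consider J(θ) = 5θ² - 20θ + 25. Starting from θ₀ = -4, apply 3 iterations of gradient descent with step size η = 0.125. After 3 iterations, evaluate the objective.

J′(θ) = 10θ - 20
Step 1: J′(-4) = -60; θ₁ = -4 − 0.125·(-60) = 3.5
Step 2: J′(3.5) = 15; θ₂ = 3.5 − 0.125·15 = 1.625
Step 3: J′(1.625) = -3.75; θ₃ = 1.625 − 0.125·(-3.75) = 2.09375
J(2.09375) = 5.0439453125

5.0439453125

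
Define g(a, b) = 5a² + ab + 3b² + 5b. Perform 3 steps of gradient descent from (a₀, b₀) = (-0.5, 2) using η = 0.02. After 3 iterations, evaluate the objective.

∇g = (10a + b, a + 6b + 5)
(a₁, b₁) = (-0.5, 2) − 0.02·(-3, 16.5) = (-0.44, 1.67)
(a₂, b₂) = (-0.44, 1.67) − 0.02·(-2.73, 14.58) = (-0.3854, 1.3784)
(a₃, b₃) = (-0.3854, 1.3784) − 0.02·(-2.4756, 12.885) = (-0.335888, 1.1207)
g(-0.335888, 1.1207) = 9.55907953112

9.55907953112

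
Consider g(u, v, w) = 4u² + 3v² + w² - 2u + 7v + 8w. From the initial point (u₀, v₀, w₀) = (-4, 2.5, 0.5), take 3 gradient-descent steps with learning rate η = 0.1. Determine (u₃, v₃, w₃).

(0.216, -0.932, -1.696)

∇g = (8u - 2, 6v + 7, 2w + 8)
(u₁, v₁, w₁) = (-4, 2.5, 0.5) − 0.1·(-34, 22, 9) = (-0.6, 0.3, -0.4)
(u₂, v₂, w₂) = (-0.6, 0.3, -0.4) − 0.1·(-6.8, 8.8, 7.2) = (0.08, -0.58, -1.12)
(u₃, v₃, w₃) = (0.08, -0.58, -1.12) − 0.1·(-1.36, 3.52, 5.76) = (0.216, -0.932, -1.696)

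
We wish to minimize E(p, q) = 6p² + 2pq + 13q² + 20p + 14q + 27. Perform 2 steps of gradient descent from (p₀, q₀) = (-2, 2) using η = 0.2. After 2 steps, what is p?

∇E = (12p + 2q + 20, 2p + 26q + 14)
Step 1: at (-2, 2), ∇E = (0, 62) → (-2, 2) − 0.2·(0, 62) = (-2, -10.4)
Step 2: at (-2, -10.4), ∇E = (-24.8, -260.4) → (-2, -10.4) − 0.2·(-24.8, -260.4) = (2.96, 41.68)
p = 2.96

2.96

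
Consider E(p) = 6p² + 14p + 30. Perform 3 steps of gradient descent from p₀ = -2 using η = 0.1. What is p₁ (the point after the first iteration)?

E′(p) = 12p + 14
p₁ = -2 − 0.1·(-10) = -1

-1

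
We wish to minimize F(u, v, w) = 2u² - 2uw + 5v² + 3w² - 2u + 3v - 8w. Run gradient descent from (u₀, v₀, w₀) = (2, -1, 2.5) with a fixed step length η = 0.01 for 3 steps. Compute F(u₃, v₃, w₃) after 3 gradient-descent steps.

∇F = (4u - 2w - 2, 10v + 3, -2u + 6w - 8)
(u₁, v₁, w₁) = (2, -1, 2.5) − 0.01·(1, -7, 3) = (1.99, -0.93, 2.47)
(u₂, v₂, w₂) = (1.99, -0.93, 2.47) − 0.01·(1.02, -6.3, 2.84) = (1.9798, -0.867, 2.4416)
(u₃, v₃, w₃) = (1.9798, -0.867, 2.4416) − 0.01·(1.036, -5.67, 2.69) = (1.96944, -0.8103, 2.4147)
F(1.96944, -0.8103, 2.4147) = -6.6659469888

-6.6659469888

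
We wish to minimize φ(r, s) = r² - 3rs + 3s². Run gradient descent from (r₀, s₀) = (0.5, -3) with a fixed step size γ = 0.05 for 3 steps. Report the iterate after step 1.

(0, -2.025)

∇φ = (2r - 3s, -3r + 6s)
Step 1: at (0.5, -3), ∇φ = (10, -19.5) → (0.5, -3) − 0.05·(10, -19.5) = (0, -2.025)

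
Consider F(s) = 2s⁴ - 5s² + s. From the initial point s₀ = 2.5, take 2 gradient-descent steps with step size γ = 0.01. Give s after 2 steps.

1.36436408

F′(s) = 8s³ - 10s + 1
s₁ = 2.5 − 0.01·101 = 1.49
s₂ = 1.49 − 0.01·12.563592 = 1.36436408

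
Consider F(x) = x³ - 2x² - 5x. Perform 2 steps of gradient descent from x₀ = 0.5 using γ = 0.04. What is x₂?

1.0025

F′(x) = 3x² - 4x - 5
Step 1: F′(0.5) = -6.25; x₁ = 0.5 − 0.04·(-6.25) = 0.75
Step 2: F′(0.75) = -6.3125; x₂ = 0.75 − 0.04·(-6.3125) = 1.0025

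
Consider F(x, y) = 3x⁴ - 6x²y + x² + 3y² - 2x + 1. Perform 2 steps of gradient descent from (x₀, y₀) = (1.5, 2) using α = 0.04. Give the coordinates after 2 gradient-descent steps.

∇F = (12x³ - 12xy + 2x - 2, -6x² + 6y)
Step 1: at (1.5, 2), ∇F = (5.5, -1.5) → (1.5, 2) − 0.04·(5.5, -1.5) = (1.28, 2.06)
Step 2: at (1.28, 2.06), ∇F = (-5.915776, 2.5296) → (1.28, 2.06) − 0.04·(-5.915776, 2.5296) = (1.51663104, 1.958816)

(1.51663104, 1.958816)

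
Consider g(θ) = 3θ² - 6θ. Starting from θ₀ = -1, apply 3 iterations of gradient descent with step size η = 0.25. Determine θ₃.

1.25

g′(θ) = 6θ - 6
Step 1: g′(-1) = -12; θ₁ = -1 − 0.25·(-12) = 2
Step 2: g′(2) = 6; θ₂ = 2 − 0.25·6 = 0.5
Step 3: g′(0.5) = -3; θ₃ = 0.5 − 0.25·(-3) = 1.25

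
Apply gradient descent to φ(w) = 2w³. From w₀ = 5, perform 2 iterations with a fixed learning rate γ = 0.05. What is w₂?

-4.375

φ′(w) = 6w²
w₁ = 5 − 0.05·150 = -2.5
w₂ = -2.5 − 0.05·37.5 = -4.375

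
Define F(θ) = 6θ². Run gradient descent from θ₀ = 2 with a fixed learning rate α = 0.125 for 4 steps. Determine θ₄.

F′(θ) = 12θ
θ₁ = 2 − 0.125·24 = -1
θ₂ = -1 − 0.125·(-12) = 0.5
θ₃ = 0.5 − 0.125·6 = -0.25
θ₄ = -0.25 − 0.125·(-3) = 0.125

0.125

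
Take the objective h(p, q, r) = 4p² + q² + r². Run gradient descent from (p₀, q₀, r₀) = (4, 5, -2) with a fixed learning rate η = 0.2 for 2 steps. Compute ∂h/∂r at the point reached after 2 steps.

-1.44

∇h = (8p, 2q, 2r)
Step 1: at (4, 5, -2), ∇h = (32, 10, -4) → (4, 5, -2) − 0.2·(32, 10, -4) = (-2.4, 3, -1.2)
Step 2: at (-2.4, 3, -1.2), ∇h = (-19.2, 6, -2.4) → (-2.4, 3, -1.2) − 0.2·(-19.2, 6, -2.4) = (1.44, 1.8, -0.72)
∂h/∂r at (1.44, 1.8, -0.72) = -1.44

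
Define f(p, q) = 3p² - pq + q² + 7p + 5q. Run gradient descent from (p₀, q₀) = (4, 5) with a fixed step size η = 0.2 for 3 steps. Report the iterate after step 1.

(-1.2, 2.8)

∇f = (6p - q + 7, -p + 2q + 5)
(p₁, q₁) = (4, 5) − 0.2·(26, 11) = (-1.2, 2.8)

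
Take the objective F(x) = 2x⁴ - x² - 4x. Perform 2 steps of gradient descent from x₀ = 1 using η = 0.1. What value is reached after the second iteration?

0.9504

F′(x) = 8x³ - 2x - 4
Step 1: F′(1) = 2; x₁ = 1 − 0.1·2 = 0.8
Step 2: F′(0.8) = -1.504; x₂ = 0.8 − 0.1·(-1.504) = 0.9504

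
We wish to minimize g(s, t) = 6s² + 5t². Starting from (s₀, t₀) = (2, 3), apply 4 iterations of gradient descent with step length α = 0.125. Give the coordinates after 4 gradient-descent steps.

∇g = (12s, 10t)
Step 1: at (2, 3), ∇g = (24, 30) → (2, 3) − 0.125·(24, 30) = (-1, -0.75)
Step 2: at (-1, -0.75), ∇g = (-12, -7.5) → (-1, -0.75) − 0.125·(-12, -7.5) = (0.5, 0.1875)
Step 3: at (0.5, 0.1875), ∇g = (6, 1.875) → (0.5, 0.1875) − 0.125·(6, 1.875) = (-0.25, -0.046875)
Step 4: at (-0.25, -0.046875), ∇g = (-3, -0.46875) → (-0.25, -0.046875) − 0.125·(-3, -0.46875) = (0.125, 0.01171875)

(0.125, 0.01171875)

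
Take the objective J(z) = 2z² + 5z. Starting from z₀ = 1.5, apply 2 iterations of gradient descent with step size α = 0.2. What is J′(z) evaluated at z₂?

0.44

J′(z) = 4z + 5
Step 1: J′(1.5) = 11; z₁ = 1.5 − 0.2·11 = -0.7
Step 2: J′(-0.7) = 2.2; z₂ = -0.7 − 0.2·2.2 = -1.14
J′(z) at (-1.14) = 0.44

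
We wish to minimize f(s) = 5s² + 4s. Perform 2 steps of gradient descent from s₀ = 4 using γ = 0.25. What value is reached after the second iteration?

9.5

f′(s) = 10s + 4
s₁ = 4 − 0.25·44 = -7
s₂ = -7 − 0.25·(-66) = 9.5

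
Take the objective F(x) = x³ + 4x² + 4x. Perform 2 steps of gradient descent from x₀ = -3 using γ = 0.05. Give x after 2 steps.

F′(x) = 3x² + 8x + 4
x₁ = -3 − 0.05·7 = -3.35
x₂ = -3.35 − 0.05·10.8675 = -3.893375

-3.893375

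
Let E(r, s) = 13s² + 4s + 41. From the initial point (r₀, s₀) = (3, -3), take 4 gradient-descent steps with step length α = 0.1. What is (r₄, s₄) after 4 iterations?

∇E = (0, 26s + 4)
(r₁, s₁) = (3, -3) − 0.1·(0, -74) = (3, 4.4)
(r₂, s₂) = (3, 4.4) − 0.1·(0, 118.4) = (3, -7.44)
(r₃, s₃) = (3, -7.44) − 0.1·(0, -189.44) = (3, 11.504)
(r₄, s₄) = (3, 11.504) − 0.1·(0, 303.104) = (3, -18.8064)

(3, -18.8064)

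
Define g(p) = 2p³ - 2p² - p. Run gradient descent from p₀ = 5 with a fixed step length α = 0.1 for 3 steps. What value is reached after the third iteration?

g′(p) = 6p² - 4p - 1
Step 1: g′(5) = 129; p₁ = 5 − 0.1·129 = -7.9
Step 2: g′(-7.9) = 405.06; p₂ = -7.9 − 0.1·405.06 = -48.406
Step 3: g′(-48.406) = 14251.469016; p₃ = -48.406 − 0.1·14251.469016 = -1473.5529016

-1473.5529016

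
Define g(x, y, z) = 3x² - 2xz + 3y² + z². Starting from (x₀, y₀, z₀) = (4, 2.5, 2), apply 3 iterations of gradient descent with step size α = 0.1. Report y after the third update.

0.16

∇g = (6x - 2z, 6y, -2x + 2z)
(x₁, y₁, z₁) = (4, 2.5, 2) − 0.1·(20, 15, -4) = (2, 1, 2.4)
(x₂, y₂, z₂) = (2, 1, 2.4) − 0.1·(7.2, 6, 0.8) = (1.28, 0.4, 2.32)
(x₃, y₃, z₃) = (1.28, 0.4, 2.32) − 0.1·(3.04, 2.4, 2.08) = (0.976, 0.16, 2.112)
y = 0.16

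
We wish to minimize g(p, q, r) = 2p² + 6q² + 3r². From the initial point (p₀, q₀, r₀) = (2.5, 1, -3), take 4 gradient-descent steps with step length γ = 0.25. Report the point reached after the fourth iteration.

∇g = (4p, 12q, 6r)
(p₁, q₁, r₁) = (2.5, 1, -3) − 0.25·(10, 12, -18) = (0, -2, 1.5)
(p₂, q₂, r₂) = (0, -2, 1.5) − 0.25·(0, -24, 9) = (0, 4, -0.75)
(p₃, q₃, r₃) = (0, 4, -0.75) − 0.25·(0, 48, -4.5) = (0, -8, 0.375)
(p₄, q₄, r₄) = (0, -8, 0.375) − 0.25·(0, -96, 2.25) = (0, 16, -0.1875)

(0, 16, -0.1875)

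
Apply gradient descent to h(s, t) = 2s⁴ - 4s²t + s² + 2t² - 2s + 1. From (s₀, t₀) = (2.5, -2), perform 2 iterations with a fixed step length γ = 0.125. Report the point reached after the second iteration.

(6278.6875, 172.1875)

∇h = (8s³ - 8st + 2s - 2, -4s² + 4t)
Step 1: at (2.5, -2), ∇h = (168, -33) → (2.5, -2) − 0.125·(168, -33) = (-18.5, 2.125)
Step 2: at (-18.5, 2.125), ∇h = (-50377.5, -1360.5) → (-18.5, 2.125) − 0.125·(-50377.5, -1360.5) = (6278.6875, 172.1875)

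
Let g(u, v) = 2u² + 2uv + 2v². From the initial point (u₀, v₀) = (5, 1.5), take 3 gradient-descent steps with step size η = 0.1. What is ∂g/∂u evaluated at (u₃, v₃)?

3.04

∇g = (4u + 2v, 2u + 4v)
Step 1: at (5, 1.5), ∇g = (23, 16) → (5, 1.5) − 0.1·(23, 16) = (2.7, -0.1)
Step 2: at (2.7, -0.1), ∇g = (10.6, 5) → (2.7, -0.1) − 0.1·(10.6, 5) = (1.64, -0.6)
Step 3: at (1.64, -0.6), ∇g = (5.36, 0.88) → (1.64, -0.6) − 0.1·(5.36, 0.88) = (1.104, -0.688)
∂g/∂u at (1.104, -0.688) = 3.04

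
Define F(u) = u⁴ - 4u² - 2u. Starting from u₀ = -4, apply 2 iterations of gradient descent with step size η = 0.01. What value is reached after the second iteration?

F′(u) = 4u³ - 8u - 2
Step 1: F′(-4) = -226; u₁ = -4 − 0.01·(-226) = -1.74
Step 2: F′(-1.74) = -9.152096; u₂ = -1.74 − 0.01·(-9.152096) = -1.64847904

-1.64847904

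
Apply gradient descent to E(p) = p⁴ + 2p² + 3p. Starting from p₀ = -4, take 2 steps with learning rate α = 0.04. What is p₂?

E′(p) = 4p³ + 4p + 3
p₁ = -4 − 0.04·(-269) = 6.76
p₂ = 6.76 − 0.04·1265.703104 = -43.86812416

-43.86812416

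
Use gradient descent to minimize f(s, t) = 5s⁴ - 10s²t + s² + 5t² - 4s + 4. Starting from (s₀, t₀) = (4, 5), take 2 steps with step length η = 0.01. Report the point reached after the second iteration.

∇f = (20s³ - 20st + 2s - 4, -10s² + 10t)
Step 1: at (4, 5), ∇f = (884, -110) → (4, 5) − 0.01·(884, -110) = (-4.84, 6.1)
Step 2: at (-4.84, 6.1), ∇f = (-1690.79808, -173.256) → (-4.84, 6.1) − 0.01·(-1690.79808, -173.256) = (12.0679808, 7.83256)

(12.0679808, 7.83256)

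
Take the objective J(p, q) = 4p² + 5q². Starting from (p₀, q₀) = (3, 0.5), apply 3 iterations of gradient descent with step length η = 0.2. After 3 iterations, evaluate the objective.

∇J = (8p, 10q)
Step 1: at (3, 0.5), ∇J = (24, 5) → (3, 0.5) − 0.2·(24, 5) = (-1.8, -0.5)
Step 2: at (-1.8, -0.5), ∇J = (-14.4, -5) → (-1.8, -0.5) − 0.2·(-14.4, -5) = (1.08, 0.5)
Step 3: at (1.08, 0.5), ∇J = (8.64, 5) → (1.08, 0.5) − 0.2·(8.64, 5) = (-0.648, -0.5)
J(-0.648, -0.5) = 2.929616

2.929616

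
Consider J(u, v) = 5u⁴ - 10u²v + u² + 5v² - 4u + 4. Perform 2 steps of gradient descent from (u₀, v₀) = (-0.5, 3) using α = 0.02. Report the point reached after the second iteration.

(-1.42005, 2.1405)

∇J = (20u³ - 20uv + 2u - 4, -10u² + 10v)
Step 1: at (-0.5, 3), ∇J = (22.5, 27.5) → (-0.5, 3) − 0.02·(22.5, 27.5) = (-0.95, 2.45)
Step 2: at (-0.95, 2.45), ∇J = (23.5025, 15.475) → (-0.95, 2.45) − 0.02·(23.5025, 15.475) = (-1.42005, 2.1405)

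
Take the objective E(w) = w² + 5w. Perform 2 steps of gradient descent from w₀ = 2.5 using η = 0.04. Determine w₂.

1.732

E′(w) = 2w + 5
w₁ = 2.5 − 0.04·10 = 2.1
w₂ = 2.1 − 0.04·9.2 = 1.732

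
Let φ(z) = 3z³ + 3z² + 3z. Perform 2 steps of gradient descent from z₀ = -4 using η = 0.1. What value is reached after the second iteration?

-245.941

φ′(z) = 9z² + 6z + 3
z₁ = -4 − 0.1·123 = -16.3
z₂ = -16.3 − 0.1·2296.41 = -245.941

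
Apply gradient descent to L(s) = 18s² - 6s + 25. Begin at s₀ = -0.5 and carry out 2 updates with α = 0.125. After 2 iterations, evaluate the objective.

L′(s) = 36s - 6
Step 1: L′(-0.5) = -24; s₁ = -0.5 − 0.125·(-24) = 2.5
Step 2: L′(2.5) = 84; s₂ = 2.5 − 0.125·84 = -8
L(-8) = 1225

1225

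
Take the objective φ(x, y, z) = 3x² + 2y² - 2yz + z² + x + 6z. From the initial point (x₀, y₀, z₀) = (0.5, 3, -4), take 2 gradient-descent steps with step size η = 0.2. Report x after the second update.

∇φ = (6x + 1, 4y - 2z, -2y + 2z + 6)
(x₁, y₁, z₁) = (0.5, 3, -4) − 0.2·(4, 20, -8) = (-0.3, -1, -2.4)
(x₂, y₂, z₂) = (-0.3, -1, -2.4) − 0.2·(-0.8, 0.8, 3.2) = (-0.14, -1.16, -3.04)
x = -0.14

-0.14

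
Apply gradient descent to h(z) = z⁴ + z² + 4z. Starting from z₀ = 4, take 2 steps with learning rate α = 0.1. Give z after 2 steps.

h′(z) = 4z³ + 2z + 4
z₁ = 4 − 0.1·268 = -22.8
z₂ = -22.8 − 0.1·(-47451.008) = 4722.3008

4722.3008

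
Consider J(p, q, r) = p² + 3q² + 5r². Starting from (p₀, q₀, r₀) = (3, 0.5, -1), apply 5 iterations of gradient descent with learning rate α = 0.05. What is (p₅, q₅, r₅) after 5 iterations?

∇J = (2p, 6q, 10r)
(p₁, q₁, r₁) = (3, 0.5, -1) − 0.05·(6, 3, -10) = (2.7, 0.35, -0.5)
(p₂, q₂, r₂) = (2.7, 0.35, -0.5) − 0.05·(5.4, 2.1, -5) = (2.43, 0.245, -0.25)
(p₃, q₃, r₃) = (2.43, 0.245, -0.25) − 0.05·(4.86, 1.47, -2.5) = (2.187, 0.1715, -0.125)
(p₄, q₄, r₄) = (2.187, 0.1715, -0.125) − 0.05·(4.374, 1.029, -1.25) = (1.9683, 0.12005, -0.0625)
(p₅, q₅, r₅) = (1.9683, 0.12005, -0.0625) − 0.05·(3.9366, 0.7203, -0.625) = (1.77147, 0.084035, -0.03125)

(1.77147, 0.084035, -0.03125)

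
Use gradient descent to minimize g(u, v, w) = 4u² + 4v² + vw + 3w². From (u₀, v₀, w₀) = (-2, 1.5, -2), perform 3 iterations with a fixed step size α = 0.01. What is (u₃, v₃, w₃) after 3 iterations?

∇g = (8u, 8v + w, v + 6w)
Step 1: at (-2, 1.5, -2), ∇g = (-16, 10, -10.5) → (-2, 1.5, -2) − 0.01·(-16, 10, -10.5) = (-1.84, 1.4, -1.895)
Step 2: at (-1.84, 1.4, -1.895), ∇g = (-14.72, 9.305, -9.97) → (-1.84, 1.4, -1.895) − 0.01·(-14.72, 9.305, -9.97) = (-1.6928, 1.30695, -1.7953)
Step 3: at (-1.6928, 1.30695, -1.7953), ∇g = (-13.5424, 8.6603, -9.46485) → (-1.6928, 1.30695, -1.7953) − 0.01·(-13.5424, 8.6603, -9.46485) = (-1.557376, 1.220347, -1.7006515)

(-1.557376, 1.220347, -1.7006515)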